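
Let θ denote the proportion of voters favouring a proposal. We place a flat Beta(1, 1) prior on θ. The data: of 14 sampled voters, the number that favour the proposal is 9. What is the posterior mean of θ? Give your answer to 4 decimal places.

Observing 9 successes and 5 failures updates Beta(1, 1) by adding the success and failure counts to the two shape parameters: α = 1+9 = 10, β = 1+5 = 6.
Posterior mean = α/(α+β) = 10/16 = 0.6250.

Posterior mean ≈ 0.6250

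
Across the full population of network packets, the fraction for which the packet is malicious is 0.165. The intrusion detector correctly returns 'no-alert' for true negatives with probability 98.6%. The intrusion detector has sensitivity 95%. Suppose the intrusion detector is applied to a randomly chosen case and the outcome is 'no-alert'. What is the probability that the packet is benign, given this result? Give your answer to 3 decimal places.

P(¬H | E) ≈ 0.990

Let H be the event that the packet is malicious. P(H) = 0.165, so P(¬H) = 0.835. With E the 'no-alert' result, P(E|H) = 0.05 and P(E|¬H) = 0.986.
P(E) = 0.05·0.165 + 0.986·0.835 = 0.0082500 + 0.82331 = 0.83156.
By Bayes' theorem, P(H|E) = 0.0082500 / 0.83156 = 0.010. Hence P(¬H|E) = 1 − 0.010 = 0.990.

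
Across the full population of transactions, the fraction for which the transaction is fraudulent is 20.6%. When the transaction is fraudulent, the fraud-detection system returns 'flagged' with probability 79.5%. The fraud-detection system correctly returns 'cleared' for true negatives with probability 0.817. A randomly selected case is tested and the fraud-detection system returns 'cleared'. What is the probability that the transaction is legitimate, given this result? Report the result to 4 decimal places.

P(¬H | E) ≈ 0.9389

Let H be the event that the transaction is fraudulent. P(H) = 0.206, so P(¬H) = 0.794. With E the 'cleared' result, P(E|H) = 0.205 and P(E|¬H) = 0.817.
P(E) = 0.205·0.206 + 0.817·0.794 = 0.042230 + 0.64870 = 0.69093.
By Bayes' theorem, P(H|E) = 0.042230 / 0.69093 = 0.0611. Hence P(¬H|E) = 1 − 0.0611 = 0.9389.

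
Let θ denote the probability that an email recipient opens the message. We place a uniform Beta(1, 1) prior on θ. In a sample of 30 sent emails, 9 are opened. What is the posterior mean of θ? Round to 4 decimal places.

Posterior mean ≈ 0.3125

The binomial likelihood is conjugate to the Beta prior: with 9 successes and 21 failures, the posterior is Beta(1+9, 1+21) = Beta(10, 22).
E[θ | data] = 10/(10+22) = 0.3125.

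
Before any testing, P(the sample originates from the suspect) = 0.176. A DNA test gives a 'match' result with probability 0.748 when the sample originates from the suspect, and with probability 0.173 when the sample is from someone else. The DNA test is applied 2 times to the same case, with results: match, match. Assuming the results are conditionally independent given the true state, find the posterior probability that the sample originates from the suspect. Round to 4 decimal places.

Posterior P(H) ≈ 0.7997

Let H be the event that the sample originates from the suspect; start with P(H) = 0.176. P('match'|H) = 0.748, P('match'|¬H) = 0.173.
Update on result 1 ('match'): P(H) ← 0.748·0.1760 / (0.748·0.1760 + 0.173·0.8240) = 0.13165/0.27420 = 0.4801.
Update on result 2 ('match'): P(H) ← 0.748·0.4801 / (0.748·0.4801 + 0.173·0.5199) = 0.35913/0.44907 = 0.7997.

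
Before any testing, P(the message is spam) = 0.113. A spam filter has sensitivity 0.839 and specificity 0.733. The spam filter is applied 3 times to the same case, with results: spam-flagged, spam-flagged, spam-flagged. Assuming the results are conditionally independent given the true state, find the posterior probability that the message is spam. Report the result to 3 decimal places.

Posterior P(H) ≈ 0.798

With H the event that the message is spam, the joint likelihood of the observed sequence is P(data|H) = 0.839·0.839·0.839 = 0.59059 and P(data|¬H) = 0.267·0.267·0.267 = 0.019034.
Bayes: P(H|data) = 0.113·0.59059 / (0.113·0.59059 + 0.887·0.019034) = 0.066737/0.083620 = 0.7981.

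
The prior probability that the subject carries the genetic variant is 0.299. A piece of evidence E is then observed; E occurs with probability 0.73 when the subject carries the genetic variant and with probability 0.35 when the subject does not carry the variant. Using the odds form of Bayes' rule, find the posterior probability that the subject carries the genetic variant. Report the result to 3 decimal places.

Posterior probability ≈ 0.471

Prior odds = 0.299/(1−0.299) = 0.42653. In log-odds, ln(0.42653) = -0.85206.
Add log likelihood ratio: ln(2.0857) = 0.73511.
Posterior log-odds = -0.11695, so posterior odds = exp(-0.11695) = 0.88963. Converting, P(H|E) = 0.88963/1.8896 = 0.471.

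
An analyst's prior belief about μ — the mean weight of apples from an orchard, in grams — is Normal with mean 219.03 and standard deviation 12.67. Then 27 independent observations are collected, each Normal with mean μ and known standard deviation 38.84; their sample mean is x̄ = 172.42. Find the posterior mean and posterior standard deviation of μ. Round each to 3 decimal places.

Posterior mean ≈ 184.454; posterior SD ≈ 6.438

Prior precision 1/τ₀² = 1/12.67² = 0.00622941; data precision n/σ² = 27/38.84² = 0.0178980.
Posterior precision = 0.00622941 + 0.0178980 = 0.0241274, giving posterior SD = 1/√0.0241274 = 6.438.
Posterior mean = (0.00622941·219.03 + 0.0178980·172.42) / 0.0241274 = 184.454.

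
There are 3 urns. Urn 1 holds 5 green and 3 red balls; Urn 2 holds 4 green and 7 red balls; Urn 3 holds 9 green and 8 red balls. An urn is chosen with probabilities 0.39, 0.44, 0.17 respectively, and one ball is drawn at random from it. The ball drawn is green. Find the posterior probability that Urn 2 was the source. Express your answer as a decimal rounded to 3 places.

P(green|Urn 1) = 0.625; P(green|Urn 2) = 0.3636; P(green|Urn 3) = 0.5294.
Prior × likelihood for each source: 0.39·0.625=0.2438, 0.44·0.3636=0.1600, 0.17·0.5294=0.09000. Summing gives P(green) = 0.49375.
P(Urn 2 | green) = 0.1600 / 0.49375 = 0.324.

Posterior probability ≈ 0.324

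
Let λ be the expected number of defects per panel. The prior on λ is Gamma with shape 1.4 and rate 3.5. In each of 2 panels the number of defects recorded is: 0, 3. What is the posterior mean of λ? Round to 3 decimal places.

Posterior mean ≈ 0.800

The Poisson likelihood adds the total count to the shape and the number of exposure periods to the rate. Here ∑xᵢ = 3 and n = 2, so shape 1.4→4.4 and rate 3.5→5.5.
Posterior mean = shape/rate = 4.4/5.5 = 0.800.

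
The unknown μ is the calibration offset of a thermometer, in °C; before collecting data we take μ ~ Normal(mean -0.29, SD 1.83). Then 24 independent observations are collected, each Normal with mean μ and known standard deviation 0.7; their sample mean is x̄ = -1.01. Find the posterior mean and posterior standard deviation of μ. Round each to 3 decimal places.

With known σ, the Normal prior is conjugate. Weight on the data is w = (n/σ²)/(n/σ² + 1/τ₀²) = 48.9796/(48.9796+0.298606) = 0.99394.
Posterior mean = w·x̄ + (1−w)·μ₀ = 0.99394·-1.01 + 0.0060596·-0.29 = -1.006. Posterior variance = 1/(48.9796+0.298606) = 0.0202930, so SD = 0.142.

Posterior mean ≈ -1.006; posterior SD ≈ 0.142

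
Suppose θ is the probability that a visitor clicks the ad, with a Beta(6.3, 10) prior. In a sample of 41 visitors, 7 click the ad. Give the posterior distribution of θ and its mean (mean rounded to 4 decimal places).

Observing 7 successes and 34 failures updates Beta(6.3, 10) by adding the success and failure counts to the two shape parameters: α = 6.3+7 = 13.3, β = 10+34 = 44.
E[θ | data] = 13.3/(13.3+44) = 0.2321.

Posterior: Beta(13.3, 44); mean ≈ 0.2321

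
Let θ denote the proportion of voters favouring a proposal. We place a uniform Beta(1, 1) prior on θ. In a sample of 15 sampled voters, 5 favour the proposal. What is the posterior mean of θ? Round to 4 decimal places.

Observing 5 successes and 10 failures updates Beta(1, 1) by adding the success and failure counts to the two shape parameters: α = 1+5 = 6, β = 1+10 = 11.
E[θ | data] = 6/(6+11) = 0.3529.

Posterior mean ≈ 0.3529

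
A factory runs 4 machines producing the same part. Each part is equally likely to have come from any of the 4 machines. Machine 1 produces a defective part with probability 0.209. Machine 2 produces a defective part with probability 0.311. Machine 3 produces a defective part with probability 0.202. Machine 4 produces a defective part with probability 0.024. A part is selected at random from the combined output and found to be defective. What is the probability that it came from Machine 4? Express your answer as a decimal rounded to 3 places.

Tabulate prior·likelihood by source: [1] prior 0.25, lik 0.209, product 0.05225; [2] prior 0.25, lik 0.311, product 0.07775; [3] prior 0.25, lik 0.202, product 0.05050; [4] prior 0.25, lik 0.024, product 0.006000.
Normalizing constant = 0.18650; the posterior for Machine 4 is its product over the sum, 0.006000/0.18650 = 0.032.

Posterior probability ≈ 0.032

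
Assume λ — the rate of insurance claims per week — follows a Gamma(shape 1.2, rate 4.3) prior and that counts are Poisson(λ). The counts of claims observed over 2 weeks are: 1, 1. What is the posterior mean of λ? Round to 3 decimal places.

The Poisson likelihood adds the total count to the shape and the number of exposure periods to the rate. Here ∑xᵢ = 2 and n = 2, so shape 1.2→3.2 and rate 4.3→6.3.
E[λ | data] = 3.2/6.3 = 0.508.

Posterior mean ≈ 0.508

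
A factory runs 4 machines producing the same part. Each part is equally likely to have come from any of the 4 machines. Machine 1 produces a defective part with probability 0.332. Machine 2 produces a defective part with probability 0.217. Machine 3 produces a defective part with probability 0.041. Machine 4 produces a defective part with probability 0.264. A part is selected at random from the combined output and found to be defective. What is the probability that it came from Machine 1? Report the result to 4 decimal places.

P(defective|M1) = 0.332; P(defective|M2) = 0.217; P(defective|M3) = 0.041; P(defective|M4) = 0.264.
Prior × likelihood for each source: 0.25·0.332=0.08300, 0.25·0.217=0.05425, 0.25·0.041=0.01025, 0.25·0.264=0.06600. Summing gives P(defective) = 0.21350.
P(Machine 1 | defective) = 0.08300 / 0.21350 = 0.3888.

Posterior probability ≈ 0.3888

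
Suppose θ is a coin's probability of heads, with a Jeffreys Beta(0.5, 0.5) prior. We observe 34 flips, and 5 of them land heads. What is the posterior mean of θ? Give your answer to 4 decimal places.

Posterior mean ≈ 0.1571

Observing 5 successes and 29 failures updates Beta(0.5, 0.5) by adding the success and failure counts to the two shape parameters: α = 0.5+5 = 5.5, β = 0.5+29 = 29.5.
E[θ | data] = 5.5/(5.5+29.5) = 0.1571.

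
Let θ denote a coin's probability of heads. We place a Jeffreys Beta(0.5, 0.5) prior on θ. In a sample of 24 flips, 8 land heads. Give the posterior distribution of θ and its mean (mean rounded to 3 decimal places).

Posterior: Beta(8.5, 16.5); mean ≈ 0.340

Observing 8 successes and 16 failures updates Beta(0.5, 0.5) by adding the success and failure counts to the two shape parameters: α = 0.5+8 = 8.5, β = 0.5+16 = 16.5.
E[θ | data] = 8.5/(8.5+16.5) = 0.340.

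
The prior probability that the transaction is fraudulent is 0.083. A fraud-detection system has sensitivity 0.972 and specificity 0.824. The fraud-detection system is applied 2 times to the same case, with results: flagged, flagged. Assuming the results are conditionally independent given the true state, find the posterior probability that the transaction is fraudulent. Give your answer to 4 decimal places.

Posterior P(H) ≈ 0.7341

With H the event that the transaction is fraudulent, the joint likelihood of the observed sequence is P(data|H) = 0.972·0.972 = 0.94478 and P(data|¬H) = 0.176·0.176 = 0.030976.
Bayes: P(H|data) = 0.083·0.94478 / (0.083·0.94478 + 0.917·0.030976) = 0.078417/0.10682 = 0.7341.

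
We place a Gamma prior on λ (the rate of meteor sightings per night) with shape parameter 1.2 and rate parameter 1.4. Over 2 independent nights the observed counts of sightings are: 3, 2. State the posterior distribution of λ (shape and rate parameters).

Posterior: Gamma(shape=6.2, rate=3.4)

Total count ∑xᵢ = 5 over n = 2 nights.
Gamma is conjugate to the Poisson likelihood: posterior is Gamma(shape = 1.2+5 = 6.2, rate = 1.4+2 = 3.4).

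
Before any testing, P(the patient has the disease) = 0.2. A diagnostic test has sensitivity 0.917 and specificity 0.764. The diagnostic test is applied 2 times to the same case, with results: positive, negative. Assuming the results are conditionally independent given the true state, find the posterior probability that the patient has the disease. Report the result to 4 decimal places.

Posterior P(H) ≈ 0.0955

Let H be the event that the patient has the disease; start with P(H) = 0.2. P('positive'|H) = 0.917, P('positive'|¬H) = 0.236.
Update on result 1 ('positive'): P(H) ← 0.917·0.2000 / (0.917·0.2000 + 0.236·0.8000) = 0.18340/0.37220 = 0.4927.
Update on result 2 ('negative'): P(H) ← 0.083·0.4927 / (0.083·0.4927 + 0.764·0.5073) = 0.040898/0.42844 = 0.0955.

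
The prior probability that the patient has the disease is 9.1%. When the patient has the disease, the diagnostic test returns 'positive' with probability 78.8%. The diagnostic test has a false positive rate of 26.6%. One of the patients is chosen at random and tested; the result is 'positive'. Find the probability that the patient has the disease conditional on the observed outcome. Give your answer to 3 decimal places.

Let H be the event that the patient has the disease. P(H) = 0.091, so P(¬H) = 0.909. With E the 'positive' result, P(E|H) = 0.788 and P(E|¬H) = 0.266.
P(E) = 0.788·0.091 + 0.266·0.909 = 0.071708 + 0.24179 = 0.31350.
By Bayes' theorem, P(H|E) = 0.071708 / 0.31350 = 0.229.

P(H | E) ≈ 0.229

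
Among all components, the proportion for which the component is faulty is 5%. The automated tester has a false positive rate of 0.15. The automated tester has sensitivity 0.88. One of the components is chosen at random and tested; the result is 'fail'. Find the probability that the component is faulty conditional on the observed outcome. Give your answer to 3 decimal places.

Let H be the event that the component is faulty. P(H) = 0.05, so P(¬H) = 0.95. With E the 'fail' result, P(E|H) = 0.88 and P(E|¬H) = 0.15.
P(E) = 0.88·0.05 + 0.15·0.95 = 0.044000 + 0.14250 = 0.18650.
By Bayes' theorem, P(H|E) = 0.044000 / 0.18650 = 0.236.

P(H | E) ≈ 0.236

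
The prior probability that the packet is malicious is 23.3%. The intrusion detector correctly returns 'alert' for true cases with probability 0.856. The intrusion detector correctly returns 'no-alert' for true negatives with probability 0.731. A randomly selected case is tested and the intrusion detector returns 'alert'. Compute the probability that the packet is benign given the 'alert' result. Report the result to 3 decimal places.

Write H for 'the packet is malicious'. Prior odds H:¬H = 0.233/0.767 = 0.30378. For the 'alert' outcome, the likelihood ratio is 0.856/0.269 = 3.1822.
Posterior odds = 0.30378 × 3.1822 = 0.96668, so P(H|E) = 0.96668/(1+0.96668) = 0.492. Then P(¬H|E) = 1 − 0.492 = 0.508.

P(¬H | E) ≈ 0.508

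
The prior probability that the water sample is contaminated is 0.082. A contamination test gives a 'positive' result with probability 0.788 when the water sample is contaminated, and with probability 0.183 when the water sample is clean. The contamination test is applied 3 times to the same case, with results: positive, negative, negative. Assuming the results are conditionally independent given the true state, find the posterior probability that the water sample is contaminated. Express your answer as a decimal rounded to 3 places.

Let H be the event that the water sample is contaminated; start with P(H) = 0.082. P('positive'|H) = 0.788, P('positive'|¬H) = 0.183.
Update on result 1 ('positive'): P(H) ← 0.788·0.0820 / (0.788·0.0820 + 0.183·0.9180) = 0.064616/0.23261 = 0.2778.
Update on result 2 ('negative'): P(H) ← 0.212·0.2778 / (0.212·0.2778 + 0.817·0.7222) = 0.058891/0.64894 = 0.0907.
Update on result 3 ('negative'): P(H) ← 0.212·0.0907 / (0.212·0.0907 + 0.817·0.9093) = 0.019239/0.76210 = 0.0252.

Posterior P(H) ≈ 0.025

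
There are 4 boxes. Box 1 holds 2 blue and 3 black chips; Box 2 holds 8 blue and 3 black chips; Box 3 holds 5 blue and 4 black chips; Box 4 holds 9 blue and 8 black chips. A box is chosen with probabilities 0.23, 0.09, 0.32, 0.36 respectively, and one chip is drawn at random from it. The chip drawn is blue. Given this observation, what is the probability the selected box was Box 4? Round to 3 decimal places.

P(blue|Box 1) = 0.4; P(blue|Box 2) = 0.7273; P(blue|Box 3) = 0.5556; P(blue|Box 4) = 0.5294.
Prior × likelihood for each source: 0.23·0.4=0.09200, 0.09·0.7273=0.06545, 0.32·0.5556=0.1778, 0.36·0.5294=0.1906. Summing gives P(blue) = 0.52582.
P(Box 4 | blue) = 0.1906 / 0.52582 = 0.362.

Posterior probability ≈ 0.362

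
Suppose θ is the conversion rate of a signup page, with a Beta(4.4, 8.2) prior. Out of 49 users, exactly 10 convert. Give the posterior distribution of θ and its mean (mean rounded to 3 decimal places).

Observing 10 successes and 39 failures updates Beta(4.4, 8.2) by adding the success and failure counts to the two shape parameters: α = 4.4+10 = 14.4, β = 8.2+39 = 47.2.
Posterior mean = α/(α+β) = 14.4/61.6 = 0.234.

Posterior: Beta(14.4, 47.2); mean ≈ 0.234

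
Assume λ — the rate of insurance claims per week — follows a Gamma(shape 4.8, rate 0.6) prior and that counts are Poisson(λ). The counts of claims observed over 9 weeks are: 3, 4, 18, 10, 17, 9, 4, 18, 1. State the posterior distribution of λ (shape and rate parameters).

Total count ∑xᵢ = 84 over n = 9 weeks.
Gamma is conjugate to the Poisson likelihood: posterior is Gamma(shape = 4.8+84 = 88.8, rate = 0.6+9 = 9.6).

Posterior: Gamma(shape=88.8, rate=9.6)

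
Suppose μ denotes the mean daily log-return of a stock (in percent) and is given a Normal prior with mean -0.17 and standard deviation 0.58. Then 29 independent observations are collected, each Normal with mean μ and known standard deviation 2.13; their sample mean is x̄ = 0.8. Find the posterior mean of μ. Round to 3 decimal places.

Prior precision 1/τ₀² = 1/0.58² = 2.97265; data precision n/σ² = 29/2.13² = 6.39203.
Posterior precision = 2.97265 + 6.39203 = 9.36468.
Posterior mean = (2.97265·-0.17 + 6.39203·0.8) / 9.36468 = 0.492.

Posterior mean ≈ 0.492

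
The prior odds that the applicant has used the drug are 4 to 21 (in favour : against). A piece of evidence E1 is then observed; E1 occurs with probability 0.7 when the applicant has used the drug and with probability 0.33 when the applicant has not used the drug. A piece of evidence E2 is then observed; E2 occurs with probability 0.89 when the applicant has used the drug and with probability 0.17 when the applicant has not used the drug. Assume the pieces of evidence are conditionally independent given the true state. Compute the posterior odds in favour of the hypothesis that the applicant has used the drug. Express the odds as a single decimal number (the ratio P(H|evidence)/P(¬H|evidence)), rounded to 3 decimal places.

Prior odds = 4/21 = 0.19048. In log-odds, ln(0.19048) = -1.6582.
Add log likelihood ratios: ln(2.1212) + ln(5.2353) = 2.4074.
Posterior log-odds = 0.74918, so posterior odds = exp(0.74918) = 2.1153.

Posterior odds ≈ 2.115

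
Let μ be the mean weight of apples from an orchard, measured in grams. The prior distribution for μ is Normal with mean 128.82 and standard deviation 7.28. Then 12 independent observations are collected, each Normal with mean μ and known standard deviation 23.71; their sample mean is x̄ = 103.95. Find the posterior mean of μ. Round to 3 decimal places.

With known σ, the Normal prior is conjugate. Weight on the data is w = (n/σ²)/(n/σ² + 1/τ₀²) = 0.0213461/(0.0213461+0.0188685) = 0.53080.
Posterior mean = w·x̄ + (1−w)·μ₀ = 0.53080·103.95 + 0.46920·128.82 = 115.619.

Posterior mean ≈ 115.619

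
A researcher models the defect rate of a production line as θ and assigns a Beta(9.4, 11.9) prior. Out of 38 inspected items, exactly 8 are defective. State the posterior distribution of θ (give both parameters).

Posterior: Beta(17.4, 41.9)

Observing 8 successes and 30 failures updates Beta(9.4, 11.9) by adding the success and failure counts to the two shape parameters: α = 9.4+8 = 17.4, β = 11.9+30 = 41.9.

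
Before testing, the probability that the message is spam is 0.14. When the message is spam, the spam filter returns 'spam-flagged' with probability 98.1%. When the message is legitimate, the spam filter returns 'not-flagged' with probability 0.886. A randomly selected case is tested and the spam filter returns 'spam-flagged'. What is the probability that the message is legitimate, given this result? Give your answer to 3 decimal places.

P(¬H | E) ≈ 0.417

Write H for 'the message is spam'. Prior odds H:¬H = 0.14/0.86 = 0.16279. For the 'spam-flagged' outcome, the likelihood ratio is 0.981/0.114 = 8.6053.
Posterior odds = 0.16279 × 8.6053 = 1.4009, so P(H|E) = 1.4009/(1+1.4009) = 0.583. Then P(¬H|E) = 1 − 0.583 = 0.417.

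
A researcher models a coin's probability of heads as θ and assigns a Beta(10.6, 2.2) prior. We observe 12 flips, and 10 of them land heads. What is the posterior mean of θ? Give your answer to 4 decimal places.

Posterior mean ≈ 0.8306

Observing 10 successes and 2 failures updates Beta(10.6, 2.2) by adding the success and failure counts to the two shape parameters: α = 10.6+10 = 20.6, β = 2.2+2 = 4.2.
E[θ | data] = 20.6/(20.6+4.2) = 0.8306.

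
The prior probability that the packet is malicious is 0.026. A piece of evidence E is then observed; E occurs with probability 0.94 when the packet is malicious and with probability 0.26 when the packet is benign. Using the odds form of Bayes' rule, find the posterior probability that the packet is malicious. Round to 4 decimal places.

Posterior probability ≈ 0.0880

Prior odds = 0.026/(1−0.026) = 0.026694. In log-odds, ln(0.026694) = -3.6233.
Add log likelihood ratio: ln(3.6154) = 1.2852.
Posterior log-odds = -2.3381, so posterior odds = exp(-2.3381) = 0.096509. Converting, P(H|E) = 0.096509/1.0965 = 0.0880.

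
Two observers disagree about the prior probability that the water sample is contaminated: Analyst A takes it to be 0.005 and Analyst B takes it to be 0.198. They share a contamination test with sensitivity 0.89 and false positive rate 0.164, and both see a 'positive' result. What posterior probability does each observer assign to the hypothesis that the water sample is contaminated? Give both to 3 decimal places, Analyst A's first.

Analyst A: 0.027; Analyst B: 0.573

P('+'|H) = 0.89, P('+'|¬H) = 0.164.
Analyst A: numerator 0.89·0.005 = 0.0044500; evidence = 0.0044500+0.164·0.995 = 0.16763; posterior = 0.027.
Analyst B: numerator 0.89·0.198 = 0.17622; evidence = 0.17622+0.164·0.802 = 0.30775; posterior = 0.573.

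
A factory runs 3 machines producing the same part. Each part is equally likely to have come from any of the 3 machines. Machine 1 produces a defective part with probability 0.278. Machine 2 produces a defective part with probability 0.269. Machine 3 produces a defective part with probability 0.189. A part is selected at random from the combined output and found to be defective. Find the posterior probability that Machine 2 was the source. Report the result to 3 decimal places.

P(defective|M1) = 0.278; P(defective|M2) = 0.269; P(defective|M3) = 0.189.
Prior × likelihood for each source: 0.333333·0.278=0.09267, 0.333333·0.269=0.08967, 0.333333·0.189=0.06300. Summing gives P(defective) = 0.24533.
P(Machine 2 | defective) = 0.08967 / 0.24533 = 0.365.

Posterior probability ≈ 0.365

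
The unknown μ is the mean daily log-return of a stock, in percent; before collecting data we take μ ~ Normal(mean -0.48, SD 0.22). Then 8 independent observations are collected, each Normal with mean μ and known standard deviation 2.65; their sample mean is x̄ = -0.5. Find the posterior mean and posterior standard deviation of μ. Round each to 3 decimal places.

Prior precision 1/τ₀² = 1/0.22² = 20.6612; data precision n/σ² = 8/2.65² = 1.13920.
Posterior precision = 20.6612 + 1.13920 = 21.8004, giving posterior SD = 1/√21.8004 = 0.214.
Posterior mean = (20.6612·-0.48 + 1.13920·-0.5) / 21.8004 = -0.481.

Posterior mean ≈ -0.481; posterior SD ≈ 0.214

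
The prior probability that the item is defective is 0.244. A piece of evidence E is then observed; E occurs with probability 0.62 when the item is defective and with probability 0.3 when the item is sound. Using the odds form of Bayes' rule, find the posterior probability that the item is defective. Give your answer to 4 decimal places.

Prior odds = 0.244/(1−0.244) = 0.32275. In log-odds, ln(0.32275) = -1.1309.
Add log likelihood ratio: ln(2.0667) = 0.72594.
Posterior log-odds = -0.40494, so posterior odds = exp(-0.40494) = 0.66702. Converting, P(H|E) = 0.66702/1.6670 = 0.4001.

Posterior probability ≈ 0.4001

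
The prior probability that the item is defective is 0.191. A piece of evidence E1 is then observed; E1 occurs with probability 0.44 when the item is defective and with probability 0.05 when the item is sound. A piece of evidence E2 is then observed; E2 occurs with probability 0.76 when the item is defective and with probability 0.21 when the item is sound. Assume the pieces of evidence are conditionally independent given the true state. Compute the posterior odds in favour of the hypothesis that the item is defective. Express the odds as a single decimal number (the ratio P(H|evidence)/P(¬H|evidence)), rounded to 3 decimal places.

Prior odds = 0.191/(1−0.191) = 0.23609.
Likelihood ratio for E1 = 0.44/0.05 = 8.8000.
Likelihood ratio for E2 = 0.76/0.21 = 3.6190.
Posterior odds = prior odds × LR₁ × LR₂ = 7.5190.

Posterior odds ≈ 7.519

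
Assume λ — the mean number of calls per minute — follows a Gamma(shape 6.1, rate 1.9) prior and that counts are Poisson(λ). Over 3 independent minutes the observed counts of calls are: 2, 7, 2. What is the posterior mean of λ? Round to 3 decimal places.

Posterior mean ≈ 3.490

Total count ∑xᵢ = 11 over n = 3 minutes.
Gamma is conjugate to the Poisson likelihood: posterior is Gamma(shape = 6.1+11 = 17.1, rate = 1.9+3 = 4.9).
Posterior mean = shape/rate = 17.1/4.9 = 3.490.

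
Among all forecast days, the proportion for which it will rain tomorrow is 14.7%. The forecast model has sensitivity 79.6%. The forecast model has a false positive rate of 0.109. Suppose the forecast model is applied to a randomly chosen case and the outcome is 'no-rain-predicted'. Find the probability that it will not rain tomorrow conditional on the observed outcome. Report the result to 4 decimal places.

Write H for 'it will rain tomorrow'. Prior odds H:¬H = 0.147/0.853 = 0.17233. For the 'no-rain-predicted' outcome, the likelihood ratio is 0.204/0.891 = 0.22896.
Posterior odds = 0.17233 × 0.22896 = 0.039457, so P(H|E) = 0.039457/(1+0.039457) = 0.0380. Then P(¬H|E) = 1 − 0.0380 = 0.9620.

P(¬H | E) ≈ 0.9620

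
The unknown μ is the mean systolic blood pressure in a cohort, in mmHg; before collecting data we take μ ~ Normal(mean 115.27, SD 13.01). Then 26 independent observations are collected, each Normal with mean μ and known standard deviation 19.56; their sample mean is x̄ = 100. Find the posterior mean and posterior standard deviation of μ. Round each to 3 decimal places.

Posterior mean ≈ 101.221; posterior SD ≈ 3.679

With known σ, the Normal prior is conjugate. Weight on the data is w = (n/σ²)/(n/σ² + 1/τ₀²) = 0.0679572/(0.0679572+0.00590807) = 0.92002.
Posterior mean = w·x̄ + (1−w)·μ₀ = 0.92002·100 + 0.079984·115.27 = 101.221. Posterior variance = 1/(0.0679572+0.00590807) = 13.5382, so SD = 3.679.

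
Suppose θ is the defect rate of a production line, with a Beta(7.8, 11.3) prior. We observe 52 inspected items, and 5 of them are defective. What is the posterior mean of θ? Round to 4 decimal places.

Posterior mean ≈ 0.1800

The binomial likelihood is conjugate to the Beta prior: with 5 successes and 47 failures, the posterior is Beta(7.8+5, 11.3+47) = Beta(12.8, 58.3).
Posterior mean = α/(α+β) = 12.8/71.1 = 0.1800.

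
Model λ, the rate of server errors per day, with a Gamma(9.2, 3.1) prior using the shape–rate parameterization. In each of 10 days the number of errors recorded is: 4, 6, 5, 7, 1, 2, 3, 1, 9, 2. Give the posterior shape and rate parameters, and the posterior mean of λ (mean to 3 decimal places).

Posterior: Gamma(shape=49.2, rate=13.1); mean ≈ 3.756

The Poisson likelihood adds the total count to the shape and the number of exposure periods to the rate. Here ∑xᵢ = 40 and n = 10, so shape 9.2→49.2 and rate 3.1→13.1.
E[λ | data] = 49.2/13.1 = 3.756.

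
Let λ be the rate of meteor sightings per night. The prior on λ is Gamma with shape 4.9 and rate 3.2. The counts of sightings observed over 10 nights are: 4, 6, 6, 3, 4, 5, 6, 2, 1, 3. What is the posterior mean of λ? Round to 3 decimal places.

The Poisson likelihood adds the total count to the shape and the number of exposure periods to the rate. Here ∑xᵢ = 40 and n = 10, so shape 4.9→44.9 and rate 3.2→13.2.
Posterior mean = shape/rate = 44.9/13.2 = 3.402.

Posterior mean ≈ 3.402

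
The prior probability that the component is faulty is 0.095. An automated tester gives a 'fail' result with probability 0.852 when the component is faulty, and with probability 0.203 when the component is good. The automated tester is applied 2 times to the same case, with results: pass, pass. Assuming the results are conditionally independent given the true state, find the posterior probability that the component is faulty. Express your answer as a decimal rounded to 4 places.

Posterior P(H) ≈ 0.0036

With H the event that the component is faulty, the joint likelihood of the observed sequence is P(data|H) = 0.148·0.148 = 0.021904 and P(data|¬H) = 0.797·0.797 = 0.63521.
Bayes: P(H|data) = 0.095·0.021904 / (0.095·0.021904 + 0.905·0.63521) = 0.0020809/0.57695 = 0.0036.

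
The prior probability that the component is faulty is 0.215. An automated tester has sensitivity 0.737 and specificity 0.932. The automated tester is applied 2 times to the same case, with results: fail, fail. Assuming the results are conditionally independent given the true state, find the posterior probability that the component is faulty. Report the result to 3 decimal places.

Posterior P(H) ≈ 0.970

Let H be the event that the component is faulty; start with P(H) = 0.215. P('fail'|H) = 0.737, P('fail'|¬H) = 0.068.
Update on result 1 ('fail'): P(H) ← 0.737·0.2150 / (0.737·0.2150 + 0.068·0.7850) = 0.15845/0.21183 = 0.7480.
Update on result 2 ('fail'): P(H) ← 0.737·0.7480 / (0.737·0.7480 + 0.068·0.2520) = 0.55128/0.56842 = 0.9699.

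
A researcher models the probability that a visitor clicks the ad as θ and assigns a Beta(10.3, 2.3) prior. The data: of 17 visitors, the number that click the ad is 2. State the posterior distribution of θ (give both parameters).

Observing 2 successes and 15 failures updates Beta(10.3, 2.3) by adding the success and failure counts to the two shape parameters: α = 10.3+2 = 12.3, β = 2.3+15 = 17.3.

Posterior: Beta(12.3, 17.3)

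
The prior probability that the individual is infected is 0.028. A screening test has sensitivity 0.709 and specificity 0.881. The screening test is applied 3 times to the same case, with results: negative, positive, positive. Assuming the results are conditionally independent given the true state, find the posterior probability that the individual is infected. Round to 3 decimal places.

Posterior P(H) ≈ 0.252

With H the event that the individual is infected, the joint likelihood of the observed sequence is P(data|H) = 0.291·0.709·0.709 = 0.14628 and P(data|¬H) = 0.881·0.119·0.119 = 0.012476.
Bayes: P(H|data) = 0.028·0.14628 / (0.028·0.14628 + 0.972·0.012476) = 0.0040958/0.016222 = 0.2525.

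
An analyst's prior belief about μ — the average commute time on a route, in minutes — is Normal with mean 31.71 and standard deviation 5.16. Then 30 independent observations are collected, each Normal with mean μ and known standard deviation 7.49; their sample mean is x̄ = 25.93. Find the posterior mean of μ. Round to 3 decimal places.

With known σ, the Normal prior is conjugate. Weight on the data is w = (n/σ²)/(n/σ² + 1/τ₀²) = 0.534758/(0.534758+0.0375578) = 0.93438.
Posterior mean = w·x̄ + (1−w)·μ₀ = 0.93438·25.93 + 0.065624·31.71 = 26.309.

Posterior mean ≈ 26.309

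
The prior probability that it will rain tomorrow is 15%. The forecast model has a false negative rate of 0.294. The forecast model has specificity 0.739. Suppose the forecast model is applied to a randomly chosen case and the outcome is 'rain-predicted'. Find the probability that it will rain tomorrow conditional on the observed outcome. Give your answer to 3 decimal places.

P(H | E) ≈ 0.323

Write H for 'it will rain tomorrow'. Prior odds H:¬H = 0.15/0.85 = 0.17647. For the 'rain-predicted' outcome, the likelihood ratio is 0.706/0.261 = 2.7050.
Posterior odds = 0.17647 × 2.7050 = 0.47735, so P(H|E) = 0.47735/(1+0.47735) = 0.323.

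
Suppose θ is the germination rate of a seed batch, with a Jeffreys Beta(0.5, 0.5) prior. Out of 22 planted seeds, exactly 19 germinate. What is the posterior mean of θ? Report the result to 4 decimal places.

Posterior mean ≈ 0.8478

Observing 19 successes and 3 failures updates Beta(0.5, 0.5) by adding the success and failure counts to the two shape parameters: α = 0.5+19 = 19.5, β = 0.5+3 = 3.5.
E[θ | data] = 19.5/(19.5+3.5) = 0.8478.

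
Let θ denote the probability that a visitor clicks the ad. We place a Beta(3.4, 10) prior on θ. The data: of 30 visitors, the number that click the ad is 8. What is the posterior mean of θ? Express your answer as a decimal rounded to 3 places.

The binomial likelihood is conjugate to the Beta prior: with 8 successes and 22 failures, the posterior is Beta(3.4+8, 10+22) = Beta(11.4, 32).
E[θ | data] = 11.4/(11.4+32) = 0.263.

Posterior mean ≈ 0.263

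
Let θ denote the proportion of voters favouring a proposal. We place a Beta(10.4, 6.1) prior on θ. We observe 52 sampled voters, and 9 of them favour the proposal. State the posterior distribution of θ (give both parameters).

Posterior: Beta(19.4, 49.1)

The binomial likelihood is conjugate to the Beta prior: with 9 successes and 43 failures, the posterior is Beta(10.4+9, 6.1+43) = Beta(19.4, 49.1).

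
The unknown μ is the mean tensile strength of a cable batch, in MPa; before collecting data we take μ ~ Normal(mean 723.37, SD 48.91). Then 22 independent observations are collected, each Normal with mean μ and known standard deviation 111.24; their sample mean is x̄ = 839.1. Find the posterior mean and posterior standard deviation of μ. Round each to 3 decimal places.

Posterior mean ≈ 817.069; posterior SD ≈ 21.340

With known σ, the Normal prior is conjugate. Weight on the data is w = (n/σ²)/(n/σ² + 1/τ₀²) = 0.00177787/(0.00177787+0.00041803) = 0.80963.
Posterior mean = w·x̄ + (1−w)·μ₀ = 0.80963·839.1 + 0.19037·723.37 = 817.069. Posterior variance = 1/(0.00177787+0.00041803) = 455.394, so SD = 21.340.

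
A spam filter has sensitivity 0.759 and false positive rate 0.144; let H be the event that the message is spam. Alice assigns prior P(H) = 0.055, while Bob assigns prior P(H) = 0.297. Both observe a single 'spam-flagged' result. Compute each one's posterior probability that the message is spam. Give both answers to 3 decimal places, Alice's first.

Alice: 0.235; Bob: 0.690

The likelihood ratio for a 'spam-flagged' result is 0.759/0.144 = 5.2708.
Alice: prior odds 0.055/0.945 = 0.058201; posterior odds 0.30677; posterior probability 0.235.
Bob: prior odds 0.297/0.703 = 0.42248; posterior odds 2.2268; posterior probability 0.690.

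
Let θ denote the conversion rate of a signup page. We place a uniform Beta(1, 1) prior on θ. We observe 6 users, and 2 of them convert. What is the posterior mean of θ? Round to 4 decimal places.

Posterior mean ≈ 0.3750

The binomial likelihood is conjugate to the Beta prior: with 2 successes and 4 failures, the posterior is Beta(1+2, 1+4) = Beta(3, 5).
E[θ | data] = 3/(3+5) = 0.3750.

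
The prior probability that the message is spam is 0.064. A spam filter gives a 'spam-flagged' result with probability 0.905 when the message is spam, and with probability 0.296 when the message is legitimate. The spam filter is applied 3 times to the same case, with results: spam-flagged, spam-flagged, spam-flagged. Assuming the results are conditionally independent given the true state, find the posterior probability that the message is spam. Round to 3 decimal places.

Let H be the event that the message is spam; start with P(H) = 0.064. P('spam-flagged'|H) = 0.905, P('spam-flagged'|¬H) = 0.296.
Update on result 1 ('spam-flagged'): P(H) ← 0.905·0.0640 / (0.905·0.0640 + 0.296·0.9360) = 0.057920/0.33498 = 0.1729.
Update on result 2 ('spam-flagged'): P(H) ← 0.905·0.1729 / (0.905·0.1729 + 0.296·0.8271) = 0.15648/0.40130 = 0.3899.
Update on result 3 ('spam-flagged'): P(H) ← 0.905·0.3899 / (0.905·0.3899 + 0.296·0.6101) = 0.35289/0.53347 = 0.6615.

Posterior P(H) ≈ 0.662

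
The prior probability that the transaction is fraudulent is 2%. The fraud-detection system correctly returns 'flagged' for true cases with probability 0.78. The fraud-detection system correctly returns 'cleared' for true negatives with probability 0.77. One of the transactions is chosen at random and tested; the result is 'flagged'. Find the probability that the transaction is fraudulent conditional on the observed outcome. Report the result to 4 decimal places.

Write H for 'the transaction is fraudulent'. Prior odds H:¬H = 0.02/0.98 = 0.020408. For the 'flagged' outcome, the likelihood ratio is 0.78/0.23 = 3.3913.
Posterior odds = 0.020408 × 3.3913 = 0.069210, so P(H|E) = 0.069210/(1+0.069210) = 0.0647.

P(H | E) ≈ 0.0647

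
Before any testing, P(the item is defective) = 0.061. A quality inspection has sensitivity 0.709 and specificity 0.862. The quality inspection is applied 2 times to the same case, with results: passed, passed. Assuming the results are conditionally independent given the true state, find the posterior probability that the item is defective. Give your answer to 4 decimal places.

Posterior P(H) ≈ 0.0073

Let H be the event that the item is defective; start with P(H) = 0.061. P('flagged'|H) = 0.709, P('flagged'|¬H) = 0.138.
Update on result 1 ('passed'): P(H) ← 0.291·0.0610 / (0.291·0.0610 + 0.862·0.9390) = 0.017751/0.82717 = 0.0215.
Update on result 2 ('passed'): P(H) ← 0.291·0.0215 / (0.291·0.0215 + 0.862·0.9785) = 0.0062448/0.84975 = 0.0073.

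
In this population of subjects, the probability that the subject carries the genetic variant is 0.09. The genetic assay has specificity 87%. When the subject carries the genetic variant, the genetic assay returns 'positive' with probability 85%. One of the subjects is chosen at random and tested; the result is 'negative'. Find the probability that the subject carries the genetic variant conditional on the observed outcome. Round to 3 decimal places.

Write H for 'the subject carries the genetic variant'. Prior odds H:¬H = 0.09/0.91 = 0.098901. For the 'negative' outcome, the likelihood ratio is 0.15/0.87 = 0.17241.
Posterior odds = 0.098901 × 0.17241 = 0.017052, so P(H|E) = 0.017052/(1+0.017052) = 0.017.

P(H | E) ≈ 0.017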